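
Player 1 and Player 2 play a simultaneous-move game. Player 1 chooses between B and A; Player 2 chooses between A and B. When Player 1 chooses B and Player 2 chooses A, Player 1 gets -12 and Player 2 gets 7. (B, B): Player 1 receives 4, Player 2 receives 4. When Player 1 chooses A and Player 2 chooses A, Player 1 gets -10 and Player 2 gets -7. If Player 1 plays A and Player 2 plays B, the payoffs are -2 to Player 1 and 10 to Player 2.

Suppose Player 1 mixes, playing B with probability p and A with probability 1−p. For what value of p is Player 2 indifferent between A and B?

p = 17/20

Player 2's indifference between A and B determines Player 1's mixing probability p:
  Player 2's expected payoff from A: p·7 + (1−p)·(-7) = 14p - 7
  Player 2's expected payoff from B: p·4 + (1−p)·10 = -6p + 10
  14p - 7 = -6p + 10  ⇒  20p = 17  ⇒  p = 17/20.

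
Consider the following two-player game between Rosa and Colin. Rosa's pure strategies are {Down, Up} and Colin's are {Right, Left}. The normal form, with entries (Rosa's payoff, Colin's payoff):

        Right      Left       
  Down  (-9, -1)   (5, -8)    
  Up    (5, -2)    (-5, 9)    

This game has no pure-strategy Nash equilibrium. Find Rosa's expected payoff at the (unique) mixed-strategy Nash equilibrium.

Colin's mix must leave Rosa indifferent between Down and Up.
  Rosa's payoff to Down: q·(-9) + (1−q)·5 = -14q + 5
  Rosa's payoff to Up: q·5 + (1−q)·(-5) = 10q - 5
  -14q + 5 = 10q - 5  ⇒  -24q = -10  ⇒  q = 5/12.
At equilibrium Rosa is indifferent across rows, so Rosa's payoff equals the payoff from Down: (5/12)·(-9) + (7/12)·5 = -5/6.

-5/6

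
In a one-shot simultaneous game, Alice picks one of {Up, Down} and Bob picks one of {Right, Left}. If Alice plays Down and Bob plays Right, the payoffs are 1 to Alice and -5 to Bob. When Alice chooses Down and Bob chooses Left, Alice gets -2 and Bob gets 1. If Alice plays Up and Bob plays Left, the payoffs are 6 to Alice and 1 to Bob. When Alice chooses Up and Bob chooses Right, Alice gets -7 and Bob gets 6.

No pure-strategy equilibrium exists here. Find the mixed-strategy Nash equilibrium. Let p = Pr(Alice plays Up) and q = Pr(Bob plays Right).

Alice's mix must leave Bob indifferent between Right and Left.
  Bob's expected payoff from Right: p·6 + (1−p)·(-5) = 11p - 5
  Bob's expected payoff from Left: p·1 + (1−p)·1 = 1
  11p - 5 = 1  ⇒  11p = 6  ⇒  p = 6/11.
For Alice to be willing to mix, Alice must be indifferent between Up and Down, which pins down Bob's mix.
  Alice's expected payoff from Up: q·(-7) + (1−q)·6 = -13q + 6
  Alice's expected payoff from Down: q·1 + (1−q)·(-2) = 3q - 2
  -13q + 6 = 3q - 2  ⇒  -16q = -8  ⇒  q = 1/2.

p = 6/11, q = 1/2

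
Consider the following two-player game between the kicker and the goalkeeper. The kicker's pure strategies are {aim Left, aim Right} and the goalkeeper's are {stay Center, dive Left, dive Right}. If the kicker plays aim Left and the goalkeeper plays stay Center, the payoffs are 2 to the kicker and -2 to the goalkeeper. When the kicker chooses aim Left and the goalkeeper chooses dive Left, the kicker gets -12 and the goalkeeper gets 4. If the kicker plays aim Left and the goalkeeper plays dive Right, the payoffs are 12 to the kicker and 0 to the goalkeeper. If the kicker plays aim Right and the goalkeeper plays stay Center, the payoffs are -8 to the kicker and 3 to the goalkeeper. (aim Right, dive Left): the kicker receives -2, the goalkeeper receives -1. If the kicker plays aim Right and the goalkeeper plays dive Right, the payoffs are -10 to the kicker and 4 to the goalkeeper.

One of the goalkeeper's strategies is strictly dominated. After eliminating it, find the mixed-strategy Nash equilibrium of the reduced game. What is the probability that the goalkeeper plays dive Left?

q = 11/16

The goalkeeper's strategy stay Center is strictly dominated by dive Right: 0 > -2 and 4 > 3. Eliminate stay Center.
For the kicker to be willing to mix, the kicker must be indifferent between aim Left and aim Right, which pins down the goalkeeper's mix.
  the kicker's expected payoff from aim Left: q·(-12) + (1−q)·12 = -24q + 12
  the kicker's expected payoff from aim Right: q·(-2) + (1−q)·(-10) = 8q - 10
  -24q + 12 = 8q - 10  ⇒  -32q = -22  ⇒  q = 11/16.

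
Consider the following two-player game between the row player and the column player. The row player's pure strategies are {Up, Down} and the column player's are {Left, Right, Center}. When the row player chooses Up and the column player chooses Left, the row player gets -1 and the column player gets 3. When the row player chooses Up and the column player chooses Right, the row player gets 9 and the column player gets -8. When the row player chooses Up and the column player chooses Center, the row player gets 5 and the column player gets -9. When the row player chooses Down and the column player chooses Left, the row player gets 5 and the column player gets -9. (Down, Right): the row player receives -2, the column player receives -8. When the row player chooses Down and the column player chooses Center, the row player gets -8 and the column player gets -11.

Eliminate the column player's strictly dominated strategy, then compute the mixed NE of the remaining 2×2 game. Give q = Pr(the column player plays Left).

The column player's strategy Center is strictly dominated by Right: -8 > -9 and -8 > -11. Eliminate Center.
The column player's mix must leave the row player indifferent between Up and Down.
  the row player's expected payoff from Up: q·(-1) + (1−q)·9 = -10q + 9
  the row player's expected payoff from Down: q·5 + (1−q)·(-2) = 7q - 2
  -10q + 9 = 7q - 2  ⇒  -17q = -11  ⇒  q = 11/17.

q = 11/17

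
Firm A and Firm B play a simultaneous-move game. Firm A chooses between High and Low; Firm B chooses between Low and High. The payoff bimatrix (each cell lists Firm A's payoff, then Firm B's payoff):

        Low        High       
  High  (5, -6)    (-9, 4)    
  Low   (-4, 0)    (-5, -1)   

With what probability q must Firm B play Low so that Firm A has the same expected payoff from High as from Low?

q = 4/13

Firm A's indifference between High and Low determines Firm B's mixing probability q:
  Firm A's payoff to High: q·5 + (1−q)·(-9) = 14q - 9
  Firm A's payoff to Low: q·(-4) + (1−q)·(-5) = q - 5
  14q - 9 = q - 5  ⇒  13q = 4  ⇒  q = 4/13.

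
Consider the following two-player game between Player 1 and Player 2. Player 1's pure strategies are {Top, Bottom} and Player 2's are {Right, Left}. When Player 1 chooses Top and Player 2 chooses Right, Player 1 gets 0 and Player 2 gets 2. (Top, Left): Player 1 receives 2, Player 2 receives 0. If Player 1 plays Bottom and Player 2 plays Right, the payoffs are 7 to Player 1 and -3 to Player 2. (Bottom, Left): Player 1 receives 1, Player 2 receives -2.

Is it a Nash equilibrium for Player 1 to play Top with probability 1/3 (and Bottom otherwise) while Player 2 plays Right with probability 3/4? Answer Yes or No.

Given Player 2's mix q = 3/4, Player 1's payoff from Top is 1/2 but from Bottom is 11/2. Player 1 strictly prefers Bottom, so Player 1 would not mix.
So the proposed profile is not a Nash equilibrium.

No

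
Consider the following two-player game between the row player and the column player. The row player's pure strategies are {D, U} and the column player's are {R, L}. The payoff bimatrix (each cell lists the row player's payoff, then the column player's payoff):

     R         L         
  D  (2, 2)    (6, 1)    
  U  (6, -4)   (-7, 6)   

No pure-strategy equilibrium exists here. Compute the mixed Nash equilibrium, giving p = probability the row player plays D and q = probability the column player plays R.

For the column player to be willing to mix, the column player must be indifferent between R and L, which pins down the row player's mix.
  the column player's expected payoff from R: p·2 + (1−p)·(-4) = 6p - 4
  the column player's expected payoff from L: p·1 + (1−p)·6 = -5p + 6
  6p - 4 = -5p + 6  ⇒  11p = 10  ⇒  p = 10/11.
Set the row player's expected payoff from D equal to that from U:
  the row player's payoff from D: q·2 + (1−q)·6 = -4q + 6
  the row player's payoff from U: q·6 + (1−q)·(-7) = 13q - 7
  -4q + 6 = 13q - 7  ⇒  -17q = -13  ⇒  q = 13/17.

p = 10/11, q = 13/17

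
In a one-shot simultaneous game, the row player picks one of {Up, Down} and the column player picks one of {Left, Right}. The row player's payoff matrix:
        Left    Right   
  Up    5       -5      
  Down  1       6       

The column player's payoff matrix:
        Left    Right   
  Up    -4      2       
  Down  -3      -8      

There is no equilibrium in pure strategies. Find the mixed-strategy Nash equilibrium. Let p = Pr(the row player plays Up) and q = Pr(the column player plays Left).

The column player's indifference between Left and Right determines the row player's mixing probability p:
  the column player's payoff from Left: p·(-4) + (1−p)·(-3) = -p - 3
  the column player's payoff from Right: p·2 + (1−p)·(-8) = 10p - 8
  -p - 3 = 10p - 8  ⇒  -11p = -5  ⇒  p = 5/11.
In a mixed equilibrium the row player is indifferent between Up and Down; this condition fixes q.
  the row player's payoff to Up: q·5 + (1−q)·(-5) = 10q - 5
  the row player's payoff to Down: q·1 + (1−q)·6 = -5q + 6
  10q - 5 = -5q + 6  ⇒  15q = 11  ⇒  q = 11/15.

p = 5/11, q = 11/15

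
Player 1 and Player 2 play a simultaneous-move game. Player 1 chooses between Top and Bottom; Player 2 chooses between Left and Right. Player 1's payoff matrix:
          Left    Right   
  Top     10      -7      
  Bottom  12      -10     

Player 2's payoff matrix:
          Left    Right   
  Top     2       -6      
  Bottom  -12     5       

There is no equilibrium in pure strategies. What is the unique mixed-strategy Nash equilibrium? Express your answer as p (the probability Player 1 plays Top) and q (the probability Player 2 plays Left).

For Player 2 to be willing to mix, Player 2 must be indifferent between Left and Right, which pins down Player 1's mix.
  Player 2's payoff from Left: p·2 + (1−p)·(-12) = 14p - 12
  Player 2's payoff from Right: p·(-6) + (1−p)·5 = -11p + 5
  14p - 12 = -11p + 5  ⇒  25p = 17  ⇒  p = 17/25.
In a mixed equilibrium Player 1 is indifferent between Top and Bottom; this condition fixes q.
  Player 1's payoff from Top: q·10 + (1−q)·(-7) = 17q - 7
  Player 1's payoff from Bottom: q·12 + (1−q)·(-10) = 22q - 10
  17q - 7 = 22q - 10  ⇒  -5q = -3  ⇒  q = 3/5.

p = 17/25, q = 3/5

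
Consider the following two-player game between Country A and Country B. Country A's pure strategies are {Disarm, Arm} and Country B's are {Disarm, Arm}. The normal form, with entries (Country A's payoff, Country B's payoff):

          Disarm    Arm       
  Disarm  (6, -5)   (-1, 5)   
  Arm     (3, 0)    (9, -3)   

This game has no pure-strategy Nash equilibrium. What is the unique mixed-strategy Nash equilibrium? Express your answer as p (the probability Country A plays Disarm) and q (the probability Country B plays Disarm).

For Country B to be willing to mix, Country B must be indifferent between Disarm and Arm, which pins down Country A's mix.
  Country B's expected payoff from Disarm: p·(-5) + (1−p)·0 = -5p
  Country B's expected payoff from Arm: p·5 + (1−p)·(-3) = 8p - 3
  -5p = 8p - 3  ⇒  -13p = -3  ⇒  p = 3/13.
Country B's mix must leave Country A indifferent between Disarm and Arm.
  Country A's payoff to Disarm: q·6 + (1−q)·(-1) = 7q - 1
  Country A's payoff to Arm: q·3 + (1−q)·9 = -6q + 9
  7q - 1 = -6q + 9  ⇒  13q = 10  ⇒  q = 10/13.

p = 3/13, q = 10/13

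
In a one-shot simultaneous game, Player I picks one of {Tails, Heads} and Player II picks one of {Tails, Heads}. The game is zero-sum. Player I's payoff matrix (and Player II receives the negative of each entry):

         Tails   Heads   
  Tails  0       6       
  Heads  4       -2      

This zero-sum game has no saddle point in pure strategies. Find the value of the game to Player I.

For Player I to be willing to mix, Player I must be indifferent between Tails and Heads, which pins down Player II's mix.
  Player I's expected payoff from Tails: q·0 + (1−q)·6 = -6q + 6
  Player I's expected payoff from Heads: q·4 + (1−q)·(-2) = 6q - 2
  -6q + 6 = 6q - 2  ⇒  -12q = -8  ⇒  q = 2/3.
The value is Player I's expected payoff against this mix (using Tails): (2/3)·0 + (1/3)·6 = 2.

v = 2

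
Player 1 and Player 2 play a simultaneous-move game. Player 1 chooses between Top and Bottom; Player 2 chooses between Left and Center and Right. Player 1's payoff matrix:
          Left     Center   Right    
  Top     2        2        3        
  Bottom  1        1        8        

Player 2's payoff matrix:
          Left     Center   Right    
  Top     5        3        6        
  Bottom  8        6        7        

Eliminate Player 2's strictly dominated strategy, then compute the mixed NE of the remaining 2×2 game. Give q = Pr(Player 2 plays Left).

q = 5/6

Player 2's strategy Center is strictly dominated by Left: 5 > 3 and 8 > 6. Eliminate Center.
In a mixed equilibrium Player 1 is indifferent between Top and Bottom; this condition fixes q.
  Player 1's expected payoff from Top: q·2 + (1−q)·3 = -q + 3
  Player 1's expected payoff from Bottom: q·1 + (1−q)·8 = -7q + 8
  -q + 3 = -7q + 8  ⇒  6q = 5  ⇒  q = 5/6.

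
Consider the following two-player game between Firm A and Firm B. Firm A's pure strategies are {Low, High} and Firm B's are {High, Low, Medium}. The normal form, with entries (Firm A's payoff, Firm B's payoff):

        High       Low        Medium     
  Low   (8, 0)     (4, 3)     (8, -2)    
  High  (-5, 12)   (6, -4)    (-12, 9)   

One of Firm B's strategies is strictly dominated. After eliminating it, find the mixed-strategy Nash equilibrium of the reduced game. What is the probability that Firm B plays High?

Firm B's strategy Medium is strictly dominated by High: 0 > -2 and 12 > 9. Eliminate Medium.
In a mixed equilibrium Firm A is indifferent between Low and High; this condition fixes q.
  Firm A's payoff from Low: q·8 + (1−q)·4 = 4q + 4
  Firm A's payoff from High: q·(-5) + (1−q)·6 = -11q + 6
  4q + 4 = -11q + 6  ⇒  15q = 2  ⇒  q = 2/15.

q = 2/15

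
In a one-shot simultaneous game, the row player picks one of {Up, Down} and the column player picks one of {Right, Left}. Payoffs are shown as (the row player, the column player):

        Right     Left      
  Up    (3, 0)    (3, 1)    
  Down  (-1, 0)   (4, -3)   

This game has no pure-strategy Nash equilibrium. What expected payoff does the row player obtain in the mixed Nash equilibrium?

3

The row player's indifference between Up and Down determines the column player's mixing probability q:
  the row player's payoff from Up: q·3 + (1−q)·3 = 3
  the row player's payoff from Down: q·(-1) + (1−q)·4 = -5q + 4
  3 = -5q + 4  ⇒  5q = 1  ⇒  q = 1/5.
At equilibrium the row player is indifferent across rows, so the row player's payoff equals the payoff from Up: (1/5)·3 + (4/5)·3 = 3.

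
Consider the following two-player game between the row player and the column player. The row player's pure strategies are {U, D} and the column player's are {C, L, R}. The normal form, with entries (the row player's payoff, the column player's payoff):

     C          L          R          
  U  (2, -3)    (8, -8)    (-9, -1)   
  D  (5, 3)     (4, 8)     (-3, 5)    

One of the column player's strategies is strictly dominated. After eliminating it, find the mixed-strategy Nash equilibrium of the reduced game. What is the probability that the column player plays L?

q = 3/5

The column player's strategy C is strictly dominated by R: -1 > -3 and 5 > 3. Eliminate C.
The row player's indifference between U and D determines the column player's mixing probability q:
  the row player's expected payoff from U: q·8 + (1−q)·(-9) = 17q - 9
  the row player's expected payoff from D: q·4 + (1−q)·(-3) = 7q - 3
  17q - 9 = 7q - 3  ⇒  10q = 6  ⇒  q = 3/5.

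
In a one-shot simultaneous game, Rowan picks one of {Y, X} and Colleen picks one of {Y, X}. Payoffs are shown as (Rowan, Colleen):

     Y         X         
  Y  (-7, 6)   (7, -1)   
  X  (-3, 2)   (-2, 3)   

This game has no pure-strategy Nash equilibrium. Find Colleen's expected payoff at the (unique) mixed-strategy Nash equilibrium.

5/2

Rowan's mix must leave Colleen indifferent between Y and X.
  Colleen's payoff to Y: p·6 + (1−p)·2 = 4p + 2
  Colleen's payoff to X: p·(-1) + (1−p)·3 = -4p + 3
  4p + 2 = -4p + 3  ⇒  8p = 1  ⇒  p = 1/8.
At equilibrium Colleen is indifferent across columns, so Colleen's payoff equals the payoff from Y: (1/8)·6 + (7/8)·2 = 5/2.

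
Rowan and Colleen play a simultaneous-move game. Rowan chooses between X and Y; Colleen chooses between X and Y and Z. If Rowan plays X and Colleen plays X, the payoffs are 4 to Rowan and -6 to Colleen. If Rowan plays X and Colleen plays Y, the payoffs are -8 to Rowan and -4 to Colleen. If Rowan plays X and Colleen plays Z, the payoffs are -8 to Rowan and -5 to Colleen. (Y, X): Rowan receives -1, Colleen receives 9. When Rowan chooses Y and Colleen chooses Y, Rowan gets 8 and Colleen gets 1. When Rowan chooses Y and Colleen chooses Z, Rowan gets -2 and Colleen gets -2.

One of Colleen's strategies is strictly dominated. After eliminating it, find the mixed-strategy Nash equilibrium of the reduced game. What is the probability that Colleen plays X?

Colleen's strategy Z is strictly dominated by Y: -4 > -5 and 1 > -2. Eliminate Z.
Rowan's indifference between X and Y determines Colleen's mixing probability q:
  Rowan's payoff to X: q·4 + (1−q)·(-8) = 12q - 8
  Rowan's payoff to Y: q·(-1) + (1−q)·8 = -9q + 8
  12q - 8 = -9q + 8  ⇒  21q = 16  ⇒  q = 16/21.

q = 16/21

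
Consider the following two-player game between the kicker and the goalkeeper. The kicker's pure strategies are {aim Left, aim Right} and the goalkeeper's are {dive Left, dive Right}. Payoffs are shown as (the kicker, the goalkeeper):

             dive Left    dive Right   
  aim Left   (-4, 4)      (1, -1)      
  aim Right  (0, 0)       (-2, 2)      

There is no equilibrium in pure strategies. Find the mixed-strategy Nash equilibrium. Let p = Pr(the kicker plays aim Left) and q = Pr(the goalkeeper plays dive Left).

For the goalkeeper to be willing to mix, the goalkeeper must be indifferent between dive Left and dive Right, which pins down the kicker's mix.
  the goalkeeper's payoff from dive Left: p·4 + (1−p)·0 = 4p
  the goalkeeper's payoff from dive Right: p·(-1) + (1−p)·2 = -3p + 2
  4p = -3p + 2  ⇒  7p = 2  ⇒  p = 2/7.
The goalkeeper's mix must leave the kicker indifferent between aim Left and aim Right.
  the kicker's payoff to aim Left: q·(-4) + (1−q)·1 = -5q + 1
  the kicker's payoff to aim Right: q·0 + (1−q)·(-2) = 2q - 2
  -5q + 1 = 2q - 2  ⇒  -7q = -3  ⇒  q = 3/7.

p = 2/7, q = 3/7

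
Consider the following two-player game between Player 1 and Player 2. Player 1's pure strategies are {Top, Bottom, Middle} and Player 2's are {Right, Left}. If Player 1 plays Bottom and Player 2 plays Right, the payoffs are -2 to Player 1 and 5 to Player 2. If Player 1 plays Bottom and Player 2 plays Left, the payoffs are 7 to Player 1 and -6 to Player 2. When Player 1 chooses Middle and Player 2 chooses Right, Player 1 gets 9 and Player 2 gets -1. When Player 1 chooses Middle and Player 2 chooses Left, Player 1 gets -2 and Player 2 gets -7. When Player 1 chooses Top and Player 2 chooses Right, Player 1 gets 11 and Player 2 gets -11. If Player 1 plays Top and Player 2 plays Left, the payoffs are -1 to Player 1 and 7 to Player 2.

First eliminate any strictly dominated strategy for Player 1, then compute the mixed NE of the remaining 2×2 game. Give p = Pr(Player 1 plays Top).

p = 11/29

Player 1's strategy Middle is strictly dominated by Top: 11 > 9 and -1 > -2. Eliminate Middle.
Player 1's mix must leave Player 2 indifferent between Right and Left.
  Player 2's payoff to Right: p·(-11) + (1−p)·5 = -16p + 5
  Player 2's payoff to Left: p·7 + (1−p)·(-6) = 13p - 6
  -16p + 5 = 13p - 6  ⇒  -29p = -11  ⇒  p = 11/29.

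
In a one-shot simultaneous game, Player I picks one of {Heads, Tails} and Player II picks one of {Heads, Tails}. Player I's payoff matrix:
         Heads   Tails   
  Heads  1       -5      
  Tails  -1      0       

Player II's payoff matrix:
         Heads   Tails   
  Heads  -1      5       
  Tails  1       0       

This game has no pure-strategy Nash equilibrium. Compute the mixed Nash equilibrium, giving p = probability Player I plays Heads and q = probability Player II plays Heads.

In a mixed equilibrium Player II is indifferent between Heads and Tails; this condition fixes p.
  Player II's payoff from Heads: p·(-1) + (1−p)·1 = -2p + 1
  Player II's payoff from Tails: p·5 + (1−p)·0 = 5p
  -2p + 1 = 5p  ⇒  -7p = -1  ⇒  p = 1/7.
Player I's indifference between Heads and Tails determines Player II's mixing probability q:
  Player I's payoff from Heads: q·1 + (1−q)·(-5) = 6q - 5
  Player I's payoff from Tails: q·(-1) + (1−q)·0 = -q
  6q - 5 = -q  ⇒  7q = 5  ⇒  q = 5/7.

p = 1/7, q = 5/7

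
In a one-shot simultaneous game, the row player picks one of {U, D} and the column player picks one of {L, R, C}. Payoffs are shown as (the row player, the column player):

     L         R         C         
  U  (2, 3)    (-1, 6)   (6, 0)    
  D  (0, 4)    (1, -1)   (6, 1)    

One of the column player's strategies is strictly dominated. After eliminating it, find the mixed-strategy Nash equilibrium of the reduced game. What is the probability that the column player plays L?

The column player's strategy C is strictly dominated by L: 3 > 0 and 4 > 1. Eliminate C.
The column player's mix must leave the row player indifferent between U and D.
  the row player's payoff from U: q·2 + (1−q)·(-1) = 3q - 1
  the row player's payoff from D: q·0 + (1−q)·1 = -q + 1
  3q - 1 = -q + 1  ⇒  4q = 2  ⇒  q = 1/2.

q = 1/2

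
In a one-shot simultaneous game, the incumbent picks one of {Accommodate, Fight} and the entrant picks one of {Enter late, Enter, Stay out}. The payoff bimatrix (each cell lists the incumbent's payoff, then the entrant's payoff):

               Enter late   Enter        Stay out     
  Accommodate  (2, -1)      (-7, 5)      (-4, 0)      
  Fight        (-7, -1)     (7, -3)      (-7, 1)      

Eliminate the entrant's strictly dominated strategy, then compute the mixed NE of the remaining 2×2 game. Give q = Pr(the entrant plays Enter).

The entrant's strategy Enter late is strictly dominated by Stay out: 0 > -1 and 1 > -1. Eliminate Enter late.
The entrant's mix must leave the incumbent indifferent between Accommodate and Fight.
  the incumbent's expected payoff from Accommodate: q·(-7) + (1−q)·(-4) = -3q - 4
  the incumbent's expected payoff from Fight: q·7 + (1−q)·(-7) = 14q - 7
  -3q - 4 = 14q - 7  ⇒  -17q = -3  ⇒  q = 3/17.

q = 3/17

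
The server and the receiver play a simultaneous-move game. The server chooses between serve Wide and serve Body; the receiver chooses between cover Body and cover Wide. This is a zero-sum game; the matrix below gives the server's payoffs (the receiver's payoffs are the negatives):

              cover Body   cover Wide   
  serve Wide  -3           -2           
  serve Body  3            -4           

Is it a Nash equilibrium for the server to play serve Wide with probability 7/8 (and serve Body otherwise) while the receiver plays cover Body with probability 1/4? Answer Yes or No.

Check the receiver's indifference given the server's mix p = 7/8:
  payoff from cover Body = 9/4; payoff from cover Wide = 9/4 — equal.
Check the server's indifference given the receiver's mix q = 1/4:
  payoff from serve Wide = -9/4; payoff from serve Body = -9/4 — equal.
Both players are indifferent, so neither can profitably deviate.

Yes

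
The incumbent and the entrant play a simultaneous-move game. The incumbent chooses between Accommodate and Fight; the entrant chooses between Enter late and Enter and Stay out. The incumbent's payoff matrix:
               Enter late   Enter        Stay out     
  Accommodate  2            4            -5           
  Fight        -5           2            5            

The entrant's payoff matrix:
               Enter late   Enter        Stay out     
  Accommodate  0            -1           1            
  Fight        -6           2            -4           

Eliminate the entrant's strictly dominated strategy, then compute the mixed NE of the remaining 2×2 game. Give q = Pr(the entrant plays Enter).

q = 5/6

The entrant's strategy Enter late is strictly dominated by Stay out: 1 > 0 and -4 > -6. Eliminate Enter late.
The entrant's mix must leave the incumbent indifferent between Accommodate and Fight.
  the incumbent's payoff to Accommodate: q·4 + (1−q)·(-5) = 9q - 5
  the incumbent's payoff to Fight: q·2 + (1−q)·5 = -3q + 5
  9q - 5 = -3q + 5  ⇒  12q = 10  ⇒  q = 5/6.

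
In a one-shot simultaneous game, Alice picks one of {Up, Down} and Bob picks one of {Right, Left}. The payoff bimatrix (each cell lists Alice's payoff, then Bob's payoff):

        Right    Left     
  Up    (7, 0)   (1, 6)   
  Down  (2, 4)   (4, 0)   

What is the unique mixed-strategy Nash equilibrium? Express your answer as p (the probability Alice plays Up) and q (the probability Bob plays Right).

In a mixed equilibrium Bob is indifferent between Right and Left; this condition fixes p.
  Bob's expected payoff from Right: p·0 + (1−p)·4 = -4p + 4
  Bob's expected payoff from Left: p·6 + (1−p)·0 = 6p
  -4p + 4 = 6p  ⇒  -10p = -4  ⇒  p = 2/5.
In a mixed equilibrium Alice is indifferent between Up and Down; this condition fixes q.
  Alice's expected payoff from Up: q·7 + (1−q)·1 = 6q + 1
  Alice's expected payoff from Down: q·2 + (1−q)·4 = -2q + 4
  6q + 1 = -2q + 4  ⇒  8q = 3  ⇒  q = 3/8.

p = 2/5, q = 3/8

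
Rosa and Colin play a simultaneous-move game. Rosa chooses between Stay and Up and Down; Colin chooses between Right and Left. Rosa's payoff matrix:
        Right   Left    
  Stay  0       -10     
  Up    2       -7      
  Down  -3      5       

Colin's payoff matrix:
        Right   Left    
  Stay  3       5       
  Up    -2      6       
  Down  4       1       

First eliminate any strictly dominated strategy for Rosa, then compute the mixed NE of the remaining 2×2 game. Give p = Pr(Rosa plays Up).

Rosa's strategy Stay is strictly dominated by Up: 2 > 0 and -7 > -10. Eliminate Stay.
In a mixed equilibrium Colin is indifferent between Right and Left; this condition fixes p.
  Colin's payoff to Right: p·(-2) + (1−p)·4 = -6p + 4
  Colin's payoff to Left: p·6 + (1−p)·1 = 5p + 1
  -6p + 4 = 5p + 1  ⇒  -11p = -3  ⇒  p = 3/11.

p = 3/11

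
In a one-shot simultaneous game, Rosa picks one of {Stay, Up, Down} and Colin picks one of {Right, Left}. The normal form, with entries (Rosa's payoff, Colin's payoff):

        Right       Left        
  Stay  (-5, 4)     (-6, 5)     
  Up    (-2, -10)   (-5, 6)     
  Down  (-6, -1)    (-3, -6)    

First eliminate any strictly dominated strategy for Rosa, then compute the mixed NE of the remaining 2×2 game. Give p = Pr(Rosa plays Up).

p = 5/21

Rosa's strategy Stay is strictly dominated by Up: -2 > -5 and -5 > -6. Eliminate Stay.
In a mixed equilibrium Colin is indifferent between Right and Left; this condition fixes p.
  Colin's expected payoff from Right: p·(-10) + (1−p)·(-1) = -9p - 1
  Colin's expected payoff from Left: p·6 + (1−p)·(-6) = 12p - 6
  -9p - 1 = 12p - 6  ⇒  -21p = -5  ⇒  p = 5/21.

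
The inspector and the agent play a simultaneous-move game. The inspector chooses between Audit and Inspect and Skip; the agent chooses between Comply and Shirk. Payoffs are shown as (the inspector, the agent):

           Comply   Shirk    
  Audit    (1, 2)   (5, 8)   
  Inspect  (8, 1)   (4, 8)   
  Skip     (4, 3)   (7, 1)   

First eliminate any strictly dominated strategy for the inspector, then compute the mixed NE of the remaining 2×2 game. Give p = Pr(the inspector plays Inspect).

The inspector's strategy Audit is strictly dominated by Skip: 4 > 1 and 7 > 5. Eliminate Audit.
Set the agent's expected payoff from Comply equal to that from Shirk:
  the agent's expected payoff from Comply: p·1 + (1−p)·3 = -2p + 3
  the agent's expected payoff from Shirk: p·8 + (1−p)·1 = 7p + 1
  -2p + 3 = 7p + 1  ⇒  -9p = -2  ⇒  p = 2/9.

p = 2/9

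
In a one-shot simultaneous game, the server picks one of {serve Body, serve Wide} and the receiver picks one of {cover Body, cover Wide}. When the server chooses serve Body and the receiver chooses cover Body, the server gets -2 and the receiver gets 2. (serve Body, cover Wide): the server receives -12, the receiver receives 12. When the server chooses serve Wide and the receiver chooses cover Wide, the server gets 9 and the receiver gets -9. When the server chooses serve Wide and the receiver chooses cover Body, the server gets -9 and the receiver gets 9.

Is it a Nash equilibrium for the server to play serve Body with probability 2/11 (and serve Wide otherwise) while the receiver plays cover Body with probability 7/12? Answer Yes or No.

No

Given the server's mix p = 2/11, the receiver's payoff from cover Body is 85/11 but from cover Wide is -57/11. The receiver strictly prefers cover Body, so the receiver would not mix.
So the proposed profile is not a Nash equilibrium.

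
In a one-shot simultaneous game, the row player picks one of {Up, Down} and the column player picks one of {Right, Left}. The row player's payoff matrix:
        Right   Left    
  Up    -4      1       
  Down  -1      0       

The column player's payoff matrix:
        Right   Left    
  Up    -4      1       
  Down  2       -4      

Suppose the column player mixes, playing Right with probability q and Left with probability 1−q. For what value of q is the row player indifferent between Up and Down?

q = 1/4

In a mixed equilibrium the row player is indifferent between Up and Down; this condition fixes q.
  the row player's expected payoff from Up: q·(-4) + (1−q)·1 = -5q + 1
  the row player's expected payoff from Down: q·(-1) + (1−q)·0 = -q
  -5q + 1 = -q  ⇒  -4q = -1  ⇒  q = 1/4.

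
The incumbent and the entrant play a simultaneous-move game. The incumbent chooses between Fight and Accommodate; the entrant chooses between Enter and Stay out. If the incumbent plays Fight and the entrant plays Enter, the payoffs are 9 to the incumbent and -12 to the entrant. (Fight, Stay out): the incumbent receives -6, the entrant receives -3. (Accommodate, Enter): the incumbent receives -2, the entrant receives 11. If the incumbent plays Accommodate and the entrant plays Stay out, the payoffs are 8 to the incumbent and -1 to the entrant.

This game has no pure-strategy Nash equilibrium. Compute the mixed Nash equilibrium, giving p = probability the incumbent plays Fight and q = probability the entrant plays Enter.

For the entrant to be willing to mix, the entrant must be indifferent between Enter and Stay out, which pins down the incumbent's mix.
  the entrant's payoff from Enter: p·(-12) + (1−p)·11 = -23p + 11
  the entrant's payoff from Stay out: p·(-3) + (1−p)·(-1) = -2p - 1
  -23p + 11 = -2p - 1  ⇒  -21p = -12  ⇒  p = 4/7.
The entrant's mix must leave the incumbent indifferent between Fight and Accommodate.
  the incumbent's payoff from Fight: q·9 + (1−q)·(-6) = 15q - 6
  the incumbent's payoff from Accommodate: q·(-2) + (1−q)·8 = -10q + 8
  15q - 6 = -10q + 8  ⇒  25q = 14  ⇒  q = 14/25.

p = 4/7, q = 14/25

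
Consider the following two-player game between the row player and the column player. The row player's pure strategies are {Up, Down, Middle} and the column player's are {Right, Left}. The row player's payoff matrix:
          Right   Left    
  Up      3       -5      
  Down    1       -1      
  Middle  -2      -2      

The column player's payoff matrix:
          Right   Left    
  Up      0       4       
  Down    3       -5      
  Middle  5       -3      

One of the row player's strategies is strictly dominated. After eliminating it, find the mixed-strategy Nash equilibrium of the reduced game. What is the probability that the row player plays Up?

The row player's strategy Middle is strictly dominated by Down: 1 > -2 and -1 > -2. Eliminate Middle.
The column player's indifference between Right and Left determines the row player's mixing probability p:
  the column player's payoff from Right: p·0 + (1−p)·3 = -3p + 3
  the column player's payoff from Left: p·4 + (1−p)·(-5) = 9p - 5
  -3p + 3 = 9p - 5  ⇒  -12p = -8  ⇒  p = 2/3.

p = 2/3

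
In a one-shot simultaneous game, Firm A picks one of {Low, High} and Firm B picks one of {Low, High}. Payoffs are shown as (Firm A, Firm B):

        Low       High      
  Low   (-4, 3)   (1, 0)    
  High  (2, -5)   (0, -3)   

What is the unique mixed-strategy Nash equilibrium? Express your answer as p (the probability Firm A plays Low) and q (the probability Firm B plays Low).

p = 2/5, q = 1/7

Set Firm B's expected payoff from Low equal to that from High:
  Firm B's expected payoff from Low: p·3 + (1−p)·(-5) = 8p - 5
  Firm B's expected payoff from High: p·0 + (1−p)·(-3) = 3p - 3
  8p - 5 = 3p - 3  ⇒  5p = 2  ⇒  p = 2/5.
Firm A's indifference between Low and High determines Firm B's mixing probability q:
  Firm A's expected payoff from Low: q·(-4) + (1−q)·1 = -5q + 1
  Firm A's expected payoff from High: q·2 + (1−q)·0 = 2q
  -5q + 1 = 2q  ⇒  -7q = -1  ⇒  q = 1/7.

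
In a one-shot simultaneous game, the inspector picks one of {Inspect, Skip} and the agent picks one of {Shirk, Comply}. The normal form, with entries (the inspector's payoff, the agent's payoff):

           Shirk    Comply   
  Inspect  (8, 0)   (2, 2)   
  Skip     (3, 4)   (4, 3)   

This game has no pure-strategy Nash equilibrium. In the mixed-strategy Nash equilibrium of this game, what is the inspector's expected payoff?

26/7

Set the inspector's expected payoff from Inspect equal to that from Skip:
  the inspector's payoff from Inspect: q·8 + (1−q)·2 = 6q + 2
  the inspector's payoff from Skip: q·3 + (1−q)·4 = -q + 4
  6q + 2 = -q + 4  ⇒  7q = 2  ⇒  q = 2/7.
At equilibrium the inspector is indifferent across rows, so the inspector's payoff equals the payoff from Inspect: (2/7)·8 + (5/7)·2 = 26/7.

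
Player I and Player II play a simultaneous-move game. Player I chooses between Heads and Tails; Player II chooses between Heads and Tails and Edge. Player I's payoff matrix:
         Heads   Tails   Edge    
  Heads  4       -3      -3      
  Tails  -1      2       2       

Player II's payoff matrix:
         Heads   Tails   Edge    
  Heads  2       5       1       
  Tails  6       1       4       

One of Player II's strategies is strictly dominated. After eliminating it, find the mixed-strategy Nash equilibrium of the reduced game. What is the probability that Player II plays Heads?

q = 1/2

Player II's strategy Edge is strictly dominated by Heads: 2 > 1 and 6 > 4. Eliminate Edge.
In a mixed equilibrium Player I is indifferent between Heads and Tails; this condition fixes q.
  Player I's payoff to Heads: q·4 + (1−q)·(-3) = 7q - 3
  Player I's payoff to Tails: q·(-1) + (1−q)·2 = -3q + 2
  7q - 3 = -3q + 2  ⇒  10q = 5  ⇒  q = 1/2.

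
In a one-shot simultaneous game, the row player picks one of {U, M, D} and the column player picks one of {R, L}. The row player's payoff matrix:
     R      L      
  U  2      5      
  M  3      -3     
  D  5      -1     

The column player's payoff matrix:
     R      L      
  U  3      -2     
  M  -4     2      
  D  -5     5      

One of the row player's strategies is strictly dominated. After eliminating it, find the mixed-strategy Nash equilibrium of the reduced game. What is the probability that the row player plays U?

p = 2/3

The row player's strategy M is strictly dominated by D: 5 > 3 and -1 > -3. Eliminate M.
The column player's indifference between R and L determines the row player's mixing probability p:
  the column player's payoff to R: p·3 + (1−p)·(-5) = 8p - 5
  the column player's payoff to L: p·(-2) + (1−p)·5 = -7p + 5
  8p - 5 = -7p + 5  ⇒  15p = 10  ⇒  p = 2/3.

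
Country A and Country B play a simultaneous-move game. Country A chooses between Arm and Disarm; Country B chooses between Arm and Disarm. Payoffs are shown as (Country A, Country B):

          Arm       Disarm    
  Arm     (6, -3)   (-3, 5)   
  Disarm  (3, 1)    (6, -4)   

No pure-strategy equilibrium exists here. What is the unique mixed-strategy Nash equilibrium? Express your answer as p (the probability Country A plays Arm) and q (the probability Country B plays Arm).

p = 5/13, q = 3/4

For Country B to be willing to mix, Country B must be indifferent between Arm and Disarm, which pins down Country A's mix.
  Country B's payoff from Arm: p·(-3) + (1−p)·1 = -4p + 1
  Country B's payoff from Disarm: p·5 + (1−p)·(-4) = 9p - 4
  -4p + 1 = 9p - 4  ⇒  -13p = -5  ⇒  p = 5/13.
Set Country A's expected payoff from Arm equal to that from Disarm:
  Country A's payoff to Arm: q·6 + (1−q)·(-3) = 9q - 3
  Country A's payoff to Disarm: q·3 + (1−q)·6 = -3q + 6
  9q - 3 = -3q + 6  ⇒  12q = 9  ⇒  q = 3/4.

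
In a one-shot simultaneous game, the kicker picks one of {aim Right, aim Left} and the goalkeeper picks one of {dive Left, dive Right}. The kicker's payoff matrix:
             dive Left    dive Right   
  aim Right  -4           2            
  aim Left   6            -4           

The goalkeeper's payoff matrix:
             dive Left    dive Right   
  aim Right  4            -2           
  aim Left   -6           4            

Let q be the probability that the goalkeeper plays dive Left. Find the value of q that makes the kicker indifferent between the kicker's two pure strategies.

q = 3/8

The kicker's indifference between aim Right and aim Left determines the goalkeeper's mixing probability q:
  the kicker's payoff from aim Right: q·(-4) + (1−q)·2 = -6q + 2
  the kicker's payoff from aim Left: q·6 + (1−q)·(-4) = 10q - 4
  -6q + 2 = 10q - 4  ⇒  -16q = -6  ⇒  q = 3/8.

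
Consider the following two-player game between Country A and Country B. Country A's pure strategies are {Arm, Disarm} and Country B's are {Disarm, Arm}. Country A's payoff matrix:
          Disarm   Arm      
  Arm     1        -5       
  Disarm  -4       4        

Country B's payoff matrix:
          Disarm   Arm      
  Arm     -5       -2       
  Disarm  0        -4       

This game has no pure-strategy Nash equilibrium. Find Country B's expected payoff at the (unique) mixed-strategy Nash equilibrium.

-20/7

Country B's indifference between Disarm and Arm determines Country A's mixing probability p:
  Country B's expected payoff from Disarm: p·(-5) + (1−p)·0 = -5p
  Country B's expected payoff from Arm: p·(-2) + (1−p)·(-4) = 2p - 4
  -5p = 2p - 4  ⇒  -7p = -4  ⇒  p = 4/7.
At equilibrium Country B is indifferent across columns, so Country B's payoff equals the payoff from Disarm: (4/7)·(-5) + (3/7)·0 = -20/7.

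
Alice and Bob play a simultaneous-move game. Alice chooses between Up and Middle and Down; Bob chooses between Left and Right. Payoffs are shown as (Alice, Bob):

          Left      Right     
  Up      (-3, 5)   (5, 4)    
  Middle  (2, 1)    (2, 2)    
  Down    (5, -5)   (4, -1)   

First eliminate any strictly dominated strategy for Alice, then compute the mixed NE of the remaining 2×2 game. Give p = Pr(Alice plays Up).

Alice's strategy Middle is strictly dominated by Down: 5 > 2 and 4 > 2. Eliminate Middle.
Bob's indifference between Left and Right determines Alice's mixing probability p:
  Bob's expected payoff from Left: p·5 + (1−p)·(-5) = 10p - 5
  Bob's expected payoff from Right: p·4 + (1−p)·(-1) = 5p - 1
  10p - 5 = 5p - 1  ⇒  5p = 4  ⇒  p = 4/5.

p = 4/5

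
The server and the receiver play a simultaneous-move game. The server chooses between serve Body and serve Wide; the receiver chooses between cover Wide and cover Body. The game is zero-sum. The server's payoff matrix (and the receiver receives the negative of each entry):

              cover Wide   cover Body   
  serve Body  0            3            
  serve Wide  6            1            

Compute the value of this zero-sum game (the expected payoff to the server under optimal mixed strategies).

The server's indifference between serve Body and serve Wide determines the receiver's mixing probability q:
  the server's payoff from serve Body: q·0 + (1−q)·3 = -3q + 3
  the server's payoff from serve Wide: q·6 + (1−q)·1 = 5q + 1
  -3q + 3 = 5q + 1  ⇒  -8q = -2  ⇒  q = 1/4.
The value is the server's expected payoff against this mix (using serve Body): (1/4)·0 + (3/4)·3 = 9/4.

v = 9/4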